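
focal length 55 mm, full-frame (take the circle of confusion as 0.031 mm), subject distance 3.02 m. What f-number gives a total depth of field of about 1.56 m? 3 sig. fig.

Write h = H − f = f²/(N·c). The thin-lens limits are Dn = s·h/(h + (s−f)) and Df = s·h/(h − (s−f)), so DoF = Df − Dn = 2·s·(s−f)·h / (h² − (s−f)²).
That is a quadratic in h: DoF·h² − 2·s·(s−f)·h − DoF·(s−f)² = 0 ⇒ h = (s−f)·(s + √(s² + DoF²)) / DoF = 2965 × (3020 + √(3020² + 1560²)) / 1560 = 2965 × (3020 + 3399.12) / 1560 ≈ 12200 mm.
Then N = f²/(c·h) = 55² / (0.031 × 12200) = 3025 / 378.21 ≈ 8.

f/8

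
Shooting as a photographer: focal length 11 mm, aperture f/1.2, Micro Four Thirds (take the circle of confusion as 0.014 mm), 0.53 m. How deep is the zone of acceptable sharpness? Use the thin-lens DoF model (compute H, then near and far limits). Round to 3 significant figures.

Hyperfocal distance H = f²/(N·c) + f = 11²/(1.2 × 0.014) + 11 = 121/0.0168 + 11 ≈ 7213.4 mm ≈ 7.213 m.
Near limit Dn = s·(H − f)/(H + s − 2f) = 530 × (7213.4 − 11) / (7213.4 + 530 − 2 × 11) = 530 × 7202.4 / 7721.4 ≈ 494.376 mm.
Far limit Df = s·(H − f)/(H − s) = 530 × (7213.4 − 11) / (7213.4 − 530) = 530 × 7202.4 / 6683.4 ≈ 571.157 mm.
Depth of field = Df − Dn = 571.157 − 494.376 ≈ 76.781 mm.

76.8 mm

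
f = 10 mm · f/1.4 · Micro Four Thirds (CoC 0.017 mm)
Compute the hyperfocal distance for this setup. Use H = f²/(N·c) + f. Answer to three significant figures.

4.21 m

Hyperfocal distance H = f²/(N·c) + f = 10²/(1.4 × 0.017) + 10 = 100/0.0238 + 10 ≈ 4211.7 mm ≈ 4.21 m.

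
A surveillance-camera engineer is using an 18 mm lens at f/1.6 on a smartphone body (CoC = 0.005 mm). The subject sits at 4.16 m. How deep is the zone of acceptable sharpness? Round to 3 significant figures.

Hyperfocal distance H = f²/(N·c) + f = 18²/(1.6 × 0.005) + 18 = 324/0.008 + 18 ≈ 40518.0 mm ≈ 40.52 m.
Near limit Dn = s·(H − f)/(H + s − 2f) = 4160 × (40518.0 − 18) / (40518.0 + 4160 − 2 × 18) = 4160 × 40500.0 / 44642.0 ≈ 3774.02 mm.
Far limit Df = s·(H − f)/(H − s) = 4160 × (40518.0 − 18) / (40518.0 − 4160) = 4160 × 40500.0 / 36358.0 ≈ 4633.92 mm.
Depth of field = Df − Dn = 4633.92 − 3774.02 ≈ 859.90 mm ≈ 0.860 m.

0.860 m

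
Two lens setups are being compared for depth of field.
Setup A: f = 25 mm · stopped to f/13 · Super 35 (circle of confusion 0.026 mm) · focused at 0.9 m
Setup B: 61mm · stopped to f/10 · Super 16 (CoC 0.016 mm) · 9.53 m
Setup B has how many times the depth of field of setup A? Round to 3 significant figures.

Setup A: H = 25²/(13×0.026) + 25 ≈ 1874.1 mm; DoF = Df − Dn = 1708.4 − 610.9 ≈ 1097.5 mm.
Setup B: H = 61²/(10×0.016) + 61 ≈ 23317.2 mm; DoF = Df − Dn = 16075.1 − 6772.5 ≈ 9302.6 mm.
Ratio = 9302.6 / 1097.5 ≈ 8.48.

8.48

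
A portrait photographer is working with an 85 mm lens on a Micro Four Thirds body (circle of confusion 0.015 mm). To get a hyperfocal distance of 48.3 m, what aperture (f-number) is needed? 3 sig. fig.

Rearrange H = f²/(N·c) + f for N: N = f² / ((H − f)·c).
N = 85² / ((48300 − 85) × 0.015) = 7225 / 723.2 ≈ 9.99.

f/9.99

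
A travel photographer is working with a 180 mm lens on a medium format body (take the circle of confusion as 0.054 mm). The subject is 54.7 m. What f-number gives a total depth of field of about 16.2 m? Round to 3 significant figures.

f/1.60

Write h = H − f = f²/(N·c). The thin-lens limits are Dn = s·h/(h + (s−f)) and Df = s·h/(h − (s−f)), so DoF = Df − Dn = 2·s·(s−f)·h / (h² − (s−f)²).
That is a quadratic in h: DoF·h² − 2·s·(s−f)·h − DoF·(s−f)² = 0 ⇒ h = (s−f)·(s + √(s² + DoF²)) / DoF = 54520 × (54700 + √(54700² + 16200²)) / 16200 = 54520 × (54700 + 57048.5) / 16200 ≈ 376082 mm.
Then N = f²/(c·h) = 180² / (0.054 × 376082) = 32400 / 20308 ≈ 1.60.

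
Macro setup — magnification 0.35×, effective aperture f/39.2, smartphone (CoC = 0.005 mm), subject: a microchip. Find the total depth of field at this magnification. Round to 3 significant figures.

3.20 mm

At magnification m, DoF ≈ 2·N_eff·c/m² = 2 × 39.2 × 0.005 / 0.35² = 0.392 / 0.1225 ≈ 3.2 mm.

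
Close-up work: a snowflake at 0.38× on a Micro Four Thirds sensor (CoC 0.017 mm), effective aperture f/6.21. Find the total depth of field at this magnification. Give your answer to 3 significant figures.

1.46 mm

At magnification m, DoF ≈ 2·N_eff·c/m² = 2 × 6.21 × 0.017 / 0.38² = 0.2111 / 0.1444 ≈ 1.46 mm.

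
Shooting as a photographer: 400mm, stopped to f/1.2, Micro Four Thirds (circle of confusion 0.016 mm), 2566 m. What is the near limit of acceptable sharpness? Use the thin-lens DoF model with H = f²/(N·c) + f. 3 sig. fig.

Hyperfocal distance H = f²/(N·c) + f = 400²/(1.2 × 0.016) + 400 = 160000/0.0192 + 400 ≈ 8333733.3 mm ≈ 8334 m.
Near limit Dn = s·(H − f)/(H + s − 2f) = 2566000 × (8333733.3 − 400) / (8333733.3 + 2566000 − 2 × 400) = 2566000 × 8333333.3 / 10898933.3 ≈ 1961966 mm ≈ 1960 m.

1960 m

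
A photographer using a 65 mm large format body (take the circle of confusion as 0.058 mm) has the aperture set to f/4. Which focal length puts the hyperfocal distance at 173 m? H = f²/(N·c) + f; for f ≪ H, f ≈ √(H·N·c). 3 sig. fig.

200 mm

From H = f²/(N·c) + f, with f ≪ H: f ≈ √(H·N·c) = √(173000 × 4 × 0.058) = √40136 ≈ 200.3 mm.
The +f correction barely moves this — solving exactly, f² + N·c·f − N·c·H = 0 ⇒ f = (−N·c + √((N·c)² + 4·N·c·H))/2 = (−0.232 + √160544)/2 ≈ 200.22 mm, so f ≈ 200 mm.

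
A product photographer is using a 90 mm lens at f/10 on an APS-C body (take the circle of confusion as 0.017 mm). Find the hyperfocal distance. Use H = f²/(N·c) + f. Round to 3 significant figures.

Hyperfocal distance H = f²/(N·c) + f = 90²/(10 × 0.017) + 90 = 8100/0.17 + 90 ≈ 47737.1 mm ≈ 47.7 m.

47.7 m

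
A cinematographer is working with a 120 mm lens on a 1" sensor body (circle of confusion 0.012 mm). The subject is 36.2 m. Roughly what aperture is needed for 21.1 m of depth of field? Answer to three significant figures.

f/8.99

Write h = H − f = f²/(N·c). The thin-lens limits are Dn = s·h/(h + (s−f)) and Df = s·h/(h − (s−f)), so DoF = Df − Dn = 2·s·(s−f)·h / (h² − (s−f)²).
That is a quadratic in h: DoF·h² − 2·s·(s−f)·h − DoF·(s−f)² = 0 ⇒ h = (s−f)·(s + √(s² + DoF²)) / DoF = 36080 × (36200 + √(36200² + 21100²)) / 21100 = 36080 × (36200 + 41900.5) / 21100 ≈ 133548 mm.
Then N = f²/(c·h) = 120² / (0.012 × 133548) = 14400 / 1602.6 ≈ 8.99.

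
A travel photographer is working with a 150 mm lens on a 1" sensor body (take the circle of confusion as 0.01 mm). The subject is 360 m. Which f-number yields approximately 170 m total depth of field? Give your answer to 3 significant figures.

f/1.40

Write h = H − f = f²/(N·c). The thin-lens limits are Dn = s·h/(h + (s−f)) and Df = s·h/(h − (s−f)), so DoF = Df − Dn = 2·s·(s−f)·h / (h² − (s−f)²).
That is a quadratic in h: DoF·h² − 2·s·(s−f)·h − DoF·(s−f)² = 0 ⇒ h = (s−f)·(s + √(s² + DoF²)) / DoF = 359850 × (360000 + √(360000² + 170000²)) / 170000 = 359850 × (360000 + 398121) / 170000 ≈ 1604763 mm.
Then N = f²/(c·h) = 150² / (0.01 × 1604763) = 22500 / 16048 ≈ 1.40.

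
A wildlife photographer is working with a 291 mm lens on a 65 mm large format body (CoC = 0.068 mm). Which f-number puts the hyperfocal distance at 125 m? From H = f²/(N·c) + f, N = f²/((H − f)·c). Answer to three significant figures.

f/9.99

Rearrange H = f²/(N·c) + f for N: N = f² / ((H − f)·c).
N = 291² / ((125000 − 291) × 0.068) = 84681 / 8480 ≈ 9.99.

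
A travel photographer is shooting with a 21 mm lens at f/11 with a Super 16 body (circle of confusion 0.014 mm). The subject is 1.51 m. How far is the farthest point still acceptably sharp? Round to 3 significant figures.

Hyperfocal distance H = f²/(N·c) + f = 21²/(11 × 0.014) + 21 = 441/0.154 + 21 ≈ 2884.6 mm ≈ 2.885 m.
Far limit Df = s·(H − f)/(H − s) = 1510 × (2884.6 − 21) / (2884.6 − 1510) = 1510 × 2863.6 / 1374.6 ≈ 3145.6 mm ≈ 3.15 m.

3.15 m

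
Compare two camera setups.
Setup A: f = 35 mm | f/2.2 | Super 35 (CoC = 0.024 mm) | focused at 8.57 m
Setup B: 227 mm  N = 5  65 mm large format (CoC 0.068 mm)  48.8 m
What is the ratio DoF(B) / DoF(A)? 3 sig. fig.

4.78

Setup A: H = 35²/(2.2×0.024) + 35 ≈ 23235.8 mm; DoF = Df − Dn = 13557.5 − 6265.2 ≈ 7292.3 mm.
Setup B: H = 227²/(5×0.068) + 227 ≈ 151782.9 mm; DoF = Df − Dn = 71817 − 36956 ≈ 34861 mm.
Ratio = 34861 / 7292.3 ≈ 4.78.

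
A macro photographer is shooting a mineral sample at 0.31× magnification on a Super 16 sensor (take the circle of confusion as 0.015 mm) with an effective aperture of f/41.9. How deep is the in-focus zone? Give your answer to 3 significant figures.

At magnification m, DoF ≈ 2·N_eff·c/m² = 2 × 41.9 × 0.015 / 0.31² = 1.257 / 0.0961 ≈ 13.1 mm.

13.1 mm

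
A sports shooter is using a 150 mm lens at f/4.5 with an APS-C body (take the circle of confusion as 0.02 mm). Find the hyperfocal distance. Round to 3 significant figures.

250 m

Hyperfocal distance H = f²/(N·c) + f = 150²/(4.5 × 0.02) + 150 = 22500/0.09 + 150 ≈ 250150.0 mm ≈ 250 m.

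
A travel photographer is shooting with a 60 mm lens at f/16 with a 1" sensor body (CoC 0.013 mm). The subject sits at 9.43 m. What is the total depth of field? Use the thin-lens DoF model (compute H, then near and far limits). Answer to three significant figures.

Hyperfocal distance H = f²/(N·c) + f = 60²/(16 × 0.013) + 60 = 3600/0.208 + 60 ≈ 17367.7 mm ≈ 17.37 m.
Near limit Dn = s·(H − f)/(H + s − 2f) = 9430 × (17367.7 − 60) / (17367.7 + 9430 − 2 × 60) = 9430 × 17307.7 / 26677.7 ≈ 6118 mm.
Far limit Df = s·(H − f)/(H − s) = 9430 × (17367.7 − 60) / (17367.7 − 9430) = 9430 × 17307.7 / 7937.7 ≈ 20562 mm.
Depth of field = Df − Dn = 20562 − 6118 ≈ 14444 mm ≈ 14.4 m.

14.4 m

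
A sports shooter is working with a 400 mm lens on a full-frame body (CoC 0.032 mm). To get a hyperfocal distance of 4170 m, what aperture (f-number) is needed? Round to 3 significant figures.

f/1.20

Rearrange H = f²/(N·c) + f for N: N = f² / ((H − f)·c).
N = 400² / ((4170000 − 400) × 0.032) = 160000 / 133427 ≈ 1.20.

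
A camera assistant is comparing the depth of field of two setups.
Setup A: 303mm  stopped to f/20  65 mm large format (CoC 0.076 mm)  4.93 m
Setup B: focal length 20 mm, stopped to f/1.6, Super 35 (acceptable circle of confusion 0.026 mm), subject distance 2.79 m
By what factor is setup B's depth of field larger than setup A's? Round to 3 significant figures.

2.31

Setup A: H = 303²/(20×0.076) + 303 ≈ 60703.7 mm; DoF = Df − Dn = 5338.99 − 4579.21 ≈ 759.78 mm.
Setup B: H = 20²/(1.6×0.026) + 20 ≈ 9635.4 mm; DoF = Df − Dn = 3919.0 − 2166.0 ≈ 1753.0 mm.
Ratio = 1753.0 / 759.78 ≈ 2.31.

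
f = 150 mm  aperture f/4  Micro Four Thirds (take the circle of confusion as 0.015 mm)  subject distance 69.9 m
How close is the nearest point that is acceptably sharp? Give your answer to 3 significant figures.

58.9 m

Hyperfocal distance H = f²/(N·c) + f = 150²/(4 × 0.015) + 150 = 22500/0.06 + 150 ≈ 375150.0 mm ≈ 375.1 m.
Near limit Dn = s·(H − f)/(H + s − 2f) = 69900 × (375150.0 − 150) / (375150.0 + 69900 − 2 × 150) = 69900 × 375000.0 / 444750.0 ≈ 58938 mm ≈ 58.9 m.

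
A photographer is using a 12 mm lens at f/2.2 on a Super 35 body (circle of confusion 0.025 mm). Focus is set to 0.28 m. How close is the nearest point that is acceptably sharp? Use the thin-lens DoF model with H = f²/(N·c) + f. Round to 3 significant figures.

254 mm

Hyperfocal distance H = f²/(N·c) + f = 12²/(2.2 × 0.025) + 12 = 144/0.055 + 12 ≈ 2630.2 mm ≈ 2.630 m.
Near limit Dn = s·(H − f)/(H + s − 2f) = 280 × (2630.2 − 12) / (2630.2 + 280 − 2 × 12) = 280 × 2618.2 / 2886.2 ≈ 254.00 mm.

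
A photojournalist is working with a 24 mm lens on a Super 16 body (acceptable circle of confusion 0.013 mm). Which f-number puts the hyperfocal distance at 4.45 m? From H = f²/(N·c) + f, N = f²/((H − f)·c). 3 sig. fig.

Rearrange H = f²/(N·c) + f for N: N = f² / ((H − f)·c).
N = 24² / ((4450 − 24) × 0.013) = 576 / 57.54 ≈ 10.

f/10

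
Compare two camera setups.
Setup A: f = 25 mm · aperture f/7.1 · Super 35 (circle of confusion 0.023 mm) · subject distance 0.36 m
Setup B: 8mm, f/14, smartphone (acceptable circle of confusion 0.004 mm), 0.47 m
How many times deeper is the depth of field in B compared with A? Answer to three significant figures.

Setup A: H = 25²/(7.1×0.023) + 25 ≈ 3852.3 mm; DoF = Df − Dn = 394.533 − 331.026 ≈ 63.507 mm.
Setup B: H = 8²/(14×0.004) + 8 ≈ 1150.9 mm; DoF = Df − Dn = 788.92 − 334.70 ≈ 454.22 mm.
Ratio = 454.22 / 63.507 ≈ 7.15.

7.15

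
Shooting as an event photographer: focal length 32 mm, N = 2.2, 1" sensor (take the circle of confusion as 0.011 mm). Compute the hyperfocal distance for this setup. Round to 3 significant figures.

42.3 m

Hyperfocal distance H = f²/(N·c) + f = 32²/(2.2 × 0.011) + 32 = 1024/0.0242 + 32 ≈ 42346.0 mm ≈ 42.3 m.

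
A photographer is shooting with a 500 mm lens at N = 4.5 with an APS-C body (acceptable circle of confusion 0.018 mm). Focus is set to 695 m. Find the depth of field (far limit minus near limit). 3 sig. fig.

329 m

Hyperfocal distance H = f²/(N·c) + f = 500²/(4.5 × 0.018) + 500 = 250000/0.081 + 500 ≈ 3086919.8 mm ≈ 3087 m.
Near limit Dn = s·(H − f)/(H + s − 2f) = 695000 × (3086919.8 − 500) / (3086919.8 + 695000 − 2 × 500) = 695000 × 3086419.8 / 3780919.8 ≈ 567339 mm.
Far limit Df = s·(H − f)/(H − s) = 695000 × (3086919.8 − 500) / (3086919.8 − 695000) = 695000 × 3086419.8 / 2391919.8 ≈ 896795 mm.
Depth of field = Df − Dn = 896795 − 567339 ≈ 329456 mm ≈ 329 m.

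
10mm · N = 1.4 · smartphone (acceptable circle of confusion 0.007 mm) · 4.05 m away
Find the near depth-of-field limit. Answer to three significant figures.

2.90 m

Hyperfocal distance H = f²/(N·c) + f = 10²/(1.4 × 0.007) + 10 = 100/0.0098 + 10 ≈ 10214.1 mm ≈ 10.21 m.
Near limit Dn = s·(H − f)/(H + s − 2f) = 4050 × (10214.1 − 10) / (10214.1 + 4050 − 2 × 10) = 4050 × 10204.1 / 14244.1 ≈ 2901.3 mm ≈ 2.90 m.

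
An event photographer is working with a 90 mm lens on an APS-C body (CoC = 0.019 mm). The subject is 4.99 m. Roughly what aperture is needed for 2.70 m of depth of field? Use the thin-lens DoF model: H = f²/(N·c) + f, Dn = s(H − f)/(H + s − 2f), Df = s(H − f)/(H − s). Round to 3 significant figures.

f/22

Write h = H − f = f²/(N·c). The thin-lens limits are Dn = s·h/(h + (s−f)) and Df = s·h/(h − (s−f)), so DoF = Df − Dn = 2·s·(s−f)·h / (h² − (s−f)²).
That is a quadratic in h: DoF·h² − 2·s·(s−f)·h − DoF·(s−f)² = 0 ⇒ h = (s−f)·(s + √(s² + DoF²)) / DoF = 4900 × (4990 + √(4990² + 2700²)) / 2700 = 4900 × (4990 + 5673.63) / 2700 ≈ 19353 mm.
Then N = f²/(c·h) = 90² / (0.019 × 19353) = 8100 / 367.70 ≈ 22.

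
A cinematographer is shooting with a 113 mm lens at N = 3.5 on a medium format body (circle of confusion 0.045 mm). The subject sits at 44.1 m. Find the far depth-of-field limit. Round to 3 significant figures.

Hyperfocal distance H = f²/(N·c) + f = 113²/(3.5 × 0.045) + 113 = 12769/0.1575 + 113 ≈ 81186.0 mm ≈ 81.19 m.
Far limit Df = s·(H − f)/(H − s) = 44100 × (81186.0 − 113) / (81186.0 − 44100) = 44100 × 81073.0 / 37086.0 ≈ 96406 mm ≈ 96.4 m.

96.4 m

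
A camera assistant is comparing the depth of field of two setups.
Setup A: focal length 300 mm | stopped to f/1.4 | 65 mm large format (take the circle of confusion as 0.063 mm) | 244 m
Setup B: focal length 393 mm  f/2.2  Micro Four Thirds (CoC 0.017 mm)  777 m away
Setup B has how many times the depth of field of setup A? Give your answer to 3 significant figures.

2.45

Setup A: H = 300²/(1.4×0.063) + 300 ≈ 1020708.2 mm; DoF = Df − Dn = 320557 − 196961 ≈ 123596 mm.
Setup B: H = 393²/(2.2×0.017) + 393 ≈ 4130045.4 mm; DoF = Df − Dn = 956963 − 654009 ≈ 302954 mm.
Ratio = 302954 / 123596 ≈ 2.45.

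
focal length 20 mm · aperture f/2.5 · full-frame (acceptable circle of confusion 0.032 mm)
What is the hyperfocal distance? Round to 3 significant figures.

5.02 m

Hyperfocal distance H = f²/(N·c) + f = 20²/(2.5 × 0.032) + 20 = 400/0.08 + 20 ≈ 5020.0 mm ≈ 5.02 m.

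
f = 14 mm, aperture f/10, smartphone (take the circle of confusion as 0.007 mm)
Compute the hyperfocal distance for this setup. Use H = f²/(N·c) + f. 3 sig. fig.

Hyperfocal distance H = f²/(N·c) + f = 14²/(10 × 0.007) + 14 = 196/0.07 + 14 ≈ 2814.0 mm ≈ 2.81 m.

2.81 m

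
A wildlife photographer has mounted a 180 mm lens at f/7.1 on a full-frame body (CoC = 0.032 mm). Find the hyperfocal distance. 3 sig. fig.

Hyperfocal distance H = f²/(N·c) + f = 180²/(7.1 × 0.032) + 180 = 32400/0.2272 + 180 ≈ 142785.6 mm ≈ 143 m.

143 m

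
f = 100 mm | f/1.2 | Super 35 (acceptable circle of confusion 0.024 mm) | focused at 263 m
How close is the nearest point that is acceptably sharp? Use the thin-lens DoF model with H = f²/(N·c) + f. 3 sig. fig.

150 m

Hyperfocal distance H = f²/(N·c) + f = 100²/(1.2 × 0.024) + 100 = 10000/0.0288 + 100 ≈ 347322.2 mm ≈ 347.3 m.
Near limit Dn = s·(H − f)/(H + s − 2f) = 263000 × (347322.2 − 100) / (347322.2 + 263000 − 2 × 100) = 263000 × 347222.2 / 610122.2 ≈ 149674 mm ≈ 150 m.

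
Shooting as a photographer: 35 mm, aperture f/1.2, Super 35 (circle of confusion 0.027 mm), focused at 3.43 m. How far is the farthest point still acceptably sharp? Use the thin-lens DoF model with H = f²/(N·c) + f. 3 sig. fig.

Hyperfocal distance H = f²/(N·c) + f = 35²/(1.2 × 0.027) + 35 = 1225/0.0324 + 35 ≈ 37843.6 mm ≈ 37.84 m.
Far limit Df = s·(H − f)/(H − s) = 3430 × (37843.6 − 35) / (37843.6 − 3430) = 3430 × 37808.6 / 34413.6 ≈ 3768.4 mm ≈ 3.77 m.

3.77 m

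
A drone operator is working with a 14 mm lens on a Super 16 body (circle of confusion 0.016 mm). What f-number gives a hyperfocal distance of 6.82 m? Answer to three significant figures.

Rearrange H = f²/(N·c) + f for N: N = f² / ((H − f)·c).
N = 14² / ((6820 − 14) × 0.016) = 196 / 108.9 ≈ 1.80.

f/1.80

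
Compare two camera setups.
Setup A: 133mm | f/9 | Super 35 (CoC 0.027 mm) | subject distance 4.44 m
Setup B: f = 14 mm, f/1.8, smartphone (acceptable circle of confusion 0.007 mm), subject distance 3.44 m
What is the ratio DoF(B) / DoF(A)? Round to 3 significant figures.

Setup A: H = 133²/(9×0.027) + 133 ≈ 72927.2 mm; DoF = Df − Dn = 4719.22 − 4191.97 ≈ 527.25 mm.
Setup B: H = 14²/(1.8×0.007) + 14 ≈ 15569.6 mm; DoF = Df − Dn = 4411.6 − 2819.1 ≈ 1592.5 mm.
Ratio = 1592.5 / 527.25 ≈ 3.02.

3.02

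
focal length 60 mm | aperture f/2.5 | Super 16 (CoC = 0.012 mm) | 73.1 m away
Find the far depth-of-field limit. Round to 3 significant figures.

187 m

Hyperfocal distance H = f²/(N·c) + f = 60²/(2.5 × 0.012) + 60 = 3600/0.03 + 60 ≈ 120060.0 mm ≈ 120.1 m.
Far limit Df = s·(H − f)/(H − s) = 73100 × (120060.0 − 60) / (120060.0 − 73100) = 73100 × 120000.0 / 46960.0 ≈ 186797 mm ≈ 187 m.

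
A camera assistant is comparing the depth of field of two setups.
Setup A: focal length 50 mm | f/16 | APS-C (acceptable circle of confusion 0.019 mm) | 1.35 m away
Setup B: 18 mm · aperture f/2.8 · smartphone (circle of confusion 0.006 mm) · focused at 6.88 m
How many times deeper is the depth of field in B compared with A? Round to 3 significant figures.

Setup A: H = 50²/(16×0.019) + 50 ≈ 8273.7 mm; DoF = Df − Dn = 1603.48 − 1165.72 ≈ 437.76 mm.
Setup B: H = 18²/(2.8×0.006) + 18 ≈ 19303.7 mm; DoF = Df − Dn = 10680.0 − 5074.5 ≈ 5605.5 mm.
Ratio = 5605.5 / 437.76 ≈ 12.8.

12.8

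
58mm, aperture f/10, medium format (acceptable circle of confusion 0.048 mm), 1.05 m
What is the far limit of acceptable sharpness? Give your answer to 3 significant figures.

Hyperfocal distance H = f²/(N·c) + f = 58²/(10 × 0.048) + 58 = 3364/0.48 + 58 ≈ 7066.3 mm ≈ 7.066 m.
Far limit Df = s·(H − f)/(H − s) = 1050 × (7066.3 − 58) / (7066.3 − 1050) = 1050 × 7008.3 / 6016.3 ≈ 1223.1 mm ≈ 1.22 m.

1.22 m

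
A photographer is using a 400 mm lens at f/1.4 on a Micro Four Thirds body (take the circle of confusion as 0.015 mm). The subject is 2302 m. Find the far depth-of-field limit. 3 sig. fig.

3300 m

Hyperfocal distance H = f²/(N·c) + f = 400²/(1.4 × 0.015) + 400 = 160000/0.021 + 400 ≈ 7619447.6 mm ≈ 7619 m.
Far limit Df = s·(H − f)/(H − s) = 2302000 × (7619447.6 − 400) / (7619447.6 − 2302000) = 2302000 × 7619047.6 / 5317447.6 ≈ 3298396 mm ≈ 3300 m.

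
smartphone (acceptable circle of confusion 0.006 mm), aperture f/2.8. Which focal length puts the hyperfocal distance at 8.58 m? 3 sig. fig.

12.0 mm

From H = f²/(N·c) + f, with f ≪ H: f ≈ √(H·N·c) = √(8580 × 2.8 × 0.006) = √144.14 ≈ 12.01 mm.
The +f correction barely moves this — solving exactly, f² + N·c·f − N·c·H = 0 ⇒ f = (−N·c + √((N·c)² + 4·N·c·H))/2 = (−0.0168 + √576.58)/2 ≈ 11.998 mm, so f ≈ 12.0 mm.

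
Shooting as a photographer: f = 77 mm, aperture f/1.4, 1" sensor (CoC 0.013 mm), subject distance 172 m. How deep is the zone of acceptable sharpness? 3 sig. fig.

252 m

Hyperfocal distance H = f²/(N·c) + f = 77²/(1.4 × 0.013) + 77 = 5929/0.0182 + 77 ≈ 325846.2 mm ≈ 325.8 m.
Near limit Dn = s·(H − f)/(H + s − 2f) = 172000 × (325846.2 − 77) / (325846.2 + 172000 − 2 × 77) = 172000 × 325769.2 / 497692.2 ≈ 112584 mm.
Far limit Df = s·(H − f)/(H − s) = 172000 × (325846.2 − 77) / (325846.2 − 172000) = 172000 × 325769.2 / 153846.2 ≈ 364210 mm.
Depth of field = Df − Dn = 364210 − 112584 ≈ 251626 mm ≈ 252 m.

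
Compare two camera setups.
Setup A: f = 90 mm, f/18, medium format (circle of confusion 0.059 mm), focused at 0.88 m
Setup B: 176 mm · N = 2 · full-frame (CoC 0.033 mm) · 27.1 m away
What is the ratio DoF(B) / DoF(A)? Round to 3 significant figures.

Setup A: H = 90²/(18×0.059) + 90 ≈ 7717.1 mm; DoF = Df − Dn = 981.68 − 797.41 ≈ 184.27 mm.
Setup B: H = 176²/(2×0.033) + 176 ≈ 469509.3 mm; DoF = Df − Dn = 28749.2 − 25629.7 ≈ 3119.5 mm.
Ratio = 3119.5 / 184.27 ≈ 16.9.

16.9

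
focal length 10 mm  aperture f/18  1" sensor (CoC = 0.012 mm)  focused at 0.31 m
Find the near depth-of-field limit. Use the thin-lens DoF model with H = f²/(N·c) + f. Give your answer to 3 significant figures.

188 mm

Hyperfocal distance H = f²/(N·c) + f = 10²/(18 × 0.012) + 10 = 100/0.216 + 10 ≈ 473.0 mm ≈ 0.473 m.
Near limit Dn = s·(H − f)/(H + s − 2f) = 310 × (473.0 − 10) / (473.0 + 310 − 2 × 10) = 310 × 463.0 / 763.0 ≈ 188.11 mm.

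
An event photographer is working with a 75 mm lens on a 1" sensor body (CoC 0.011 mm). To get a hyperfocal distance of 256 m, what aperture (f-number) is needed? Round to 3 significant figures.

f/2.00

Rearrange H = f²/(N·c) + f for N: N = f² / ((H − f)·c).
N = 75² / ((256000 − 75) × 0.011) = 5625 / 2815 ≈ 2.00.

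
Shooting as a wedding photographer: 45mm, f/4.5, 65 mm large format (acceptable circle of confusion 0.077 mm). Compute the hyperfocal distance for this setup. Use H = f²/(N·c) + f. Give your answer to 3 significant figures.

5.89 m

Hyperfocal distance H = f²/(N·c) + f = 45²/(4.5 × 0.077) + 45 = 2025/0.3465 + 45 ≈ 5889.2 mm ≈ 5.89 m.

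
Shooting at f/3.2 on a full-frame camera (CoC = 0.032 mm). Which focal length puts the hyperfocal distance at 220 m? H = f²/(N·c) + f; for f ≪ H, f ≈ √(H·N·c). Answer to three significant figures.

150 mm

From H = f²/(N·c) + f, with f ≪ H: f ≈ √(H·N·c) = √(220000 × 3.2 × 0.032) = √22528 ≈ 150.1 mm.
The +f correction barely moves this — solving exactly, f² + N·c·f − N·c·H = 0 ⇒ f = (−N·c + √((N·c)² + 4·N·c·H))/2 = (−0.1024 + √90112)/2 ≈ 150.04 mm, so f ≈ 150 mm.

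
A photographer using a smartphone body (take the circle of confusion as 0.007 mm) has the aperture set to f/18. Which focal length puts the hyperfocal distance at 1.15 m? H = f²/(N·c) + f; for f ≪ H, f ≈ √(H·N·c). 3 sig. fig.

From H = f²/(N·c) + f, with f ≪ H: f ≈ √(H·N·c) = √(1150 × 18 × 0.007) = √144.90 ≈ 12.04 mm.
The +f correction barely moves this — solving exactly, f² + N·c·f − N·c·H = 0 ⇒ f = (−N·c + √((N·c)² + 4·N·c·H))/2 = (−0.126 + √579.62)/2 ≈ 11.975 mm, so f ≈ 12.0 mm.

12.0 mm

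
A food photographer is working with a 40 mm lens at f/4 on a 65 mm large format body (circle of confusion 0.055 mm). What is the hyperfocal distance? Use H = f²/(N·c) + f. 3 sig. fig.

7.31 m

Hyperfocal distance H = f²/(N·c) + f = 40²/(4 × 0.055) + 40 = 1600/0.22 + 40 ≈ 7312.7 mm ≈ 7.31 m.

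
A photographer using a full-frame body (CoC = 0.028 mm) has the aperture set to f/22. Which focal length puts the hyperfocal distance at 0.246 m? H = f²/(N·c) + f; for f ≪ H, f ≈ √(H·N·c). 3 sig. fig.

From H = f²/(N·c) + f, with f ≪ H: f ≈ √(H·N·c) = √(246 × 22 × 0.028) = √151.54 ≈ 12.31 mm.
Exact: f² + N·c·f − N·c·H = 0 ⇒ f = (−N·c + √((N·c)² + 4·N·c·H))/2 = (−0.616 + √606.52)/2 ≈ 12.006 mm ≈ 12.0 mm.

12.0 mm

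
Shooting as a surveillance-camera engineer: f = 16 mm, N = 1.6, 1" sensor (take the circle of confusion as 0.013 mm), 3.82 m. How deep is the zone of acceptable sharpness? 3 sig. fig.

Hyperfocal distance H = f²/(N·c) + f = 16²/(1.6 × 0.013) + 16 = 256/0.0208 + 16 ≈ 12323.7 mm ≈ 12.32 m.
Near limit Dn = s·(H − f)/(H + s − 2f) = 3820 × (12323.7 − 16) / (12323.7 + 3820 − 2 × 16) = 3820 × 12307.7 / 16111.7 ≈ 2918.1 mm.
Far limit Df = s·(H − f)/(H − s) = 3820 × (12323.7 − 16) / (12323.7 − 3820) = 3820 × 12307.7 / 8503.7 ≈ 5528.8 mm.
Depth of field = Df − Dn = 5528.8 − 2918.1 ≈ 2610.7 mm ≈ 2.61 m.

2.61 m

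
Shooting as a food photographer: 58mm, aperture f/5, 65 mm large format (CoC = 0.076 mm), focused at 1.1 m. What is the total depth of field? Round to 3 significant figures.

263 mm

Hyperfocal distance H = f²/(N·c) + f = 58²/(5 × 0.076) + 58 = 3364/0.38 + 58 ≈ 8910.6 mm ≈ 8.911 m.
Near limit Dn = s·(H − f)/(H + s − 2f) = 1100 × (8910.6 − 58) / (8910.6 + 1100 − 2 × 58) = 1100 × 8852.6 / 9894.6 ≈ 984.16 mm.
Far limit Df = s·(H − f)/(H − s) = 1100 × (8910.6 − 58) / (8910.6 − 1100) = 1100 × 8852.6 / 7810.6 ≈ 1246.75 mm.
Depth of field = Df − Dn = 1246.75 − 984.16 ≈ 262.59 mm.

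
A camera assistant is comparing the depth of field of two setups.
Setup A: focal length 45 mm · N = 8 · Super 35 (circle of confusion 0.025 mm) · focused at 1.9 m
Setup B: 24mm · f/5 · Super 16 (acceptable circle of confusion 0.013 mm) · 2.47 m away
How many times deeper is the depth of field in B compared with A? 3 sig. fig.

2.05

Setup A: H = 45²/(8×0.025) + 45 ≈ 10170.0 mm; DoF = Df − Dn = 2326.18 − 1605.80 ≈ 720.38 mm.
Setup B: H = 24²/(5×0.013) + 24 ≈ 8885.5 mm; DoF = Df − Dn = 3411.7 − 1935.7 ≈ 1476.0 mm.
Ratio = 1476.0 / 720.38 ≈ 2.05.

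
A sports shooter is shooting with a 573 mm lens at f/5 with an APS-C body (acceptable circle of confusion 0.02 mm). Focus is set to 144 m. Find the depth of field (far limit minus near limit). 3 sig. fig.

Hyperfocal distance H = f²/(N·c) + f = 573²/(5 × 0.02) + 573 = 328329/0.1 + 573 ≈ 3283863.0 mm ≈ 3284 m.
Near limit Dn = s·(H − f)/(H + s − 2f) = 144000 × (3283863.0 − 573) / (3283863.0 + 144000 − 2 × 573) = 144000 × 3283290.0 / 3426717.0 ≈ 137973 mm.
Far limit Df = s·(H − f)/(H − s) = 144000 × (3283863.0 − 573) / (3283863.0 − 144000) = 144000 × 3283290.0 / 3139863.0 ≈ 150578 mm.
Depth of field = Df − Dn = 150578 − 137973 ≈ 12605 mm ≈ 12.6 m.

12.6 m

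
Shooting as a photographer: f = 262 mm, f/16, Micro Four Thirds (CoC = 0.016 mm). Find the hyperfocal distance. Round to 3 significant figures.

268 m

Hyperfocal distance H = f²/(N·c) + f = 262²/(16 × 0.016) + 262 = 68644/0.256 + 262 ≈ 268402.6 mm ≈ 268 m.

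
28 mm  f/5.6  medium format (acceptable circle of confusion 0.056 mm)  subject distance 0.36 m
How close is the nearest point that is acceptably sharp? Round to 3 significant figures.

318 mm

Hyperfocal distance H = f²/(N·c) + f = 28²/(5.6 × 0.056) + 28 = 784/0.3136 + 28 ≈ 2528.0 mm ≈ 2.528 m.
Near limit Dn = s·(H − f)/(H + s − 2f) = 360 × (2528.0 − 28) / (2528.0 + 360 − 2 × 28) = 360 × 2500.0 / 2832.0 ≈ 317.80 mm.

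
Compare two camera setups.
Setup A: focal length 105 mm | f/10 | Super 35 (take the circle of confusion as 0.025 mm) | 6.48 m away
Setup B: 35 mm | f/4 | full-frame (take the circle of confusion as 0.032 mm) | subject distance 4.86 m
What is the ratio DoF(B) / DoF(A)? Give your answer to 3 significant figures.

Setup A: H = 105²/(10×0.025) + 105 ≈ 44205.0 mm; DoF = Df − Dn = 7575.0 − 5661.6 ≈ 1913.4 mm.
Setup B: H = 35²/(4×0.032) + 35 ≈ 9605.3 mm; DoF = Df − Dn = 9801.6 − 3231.0 ≈ 6570.6 mm.
Ratio = 6570.6 / 1913.4 ≈ 3.43.

3.43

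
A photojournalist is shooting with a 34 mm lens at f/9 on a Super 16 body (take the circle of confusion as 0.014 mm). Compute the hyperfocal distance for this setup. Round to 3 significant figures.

9.21 m

Hyperfocal distance H = f²/(N·c) + f = 34²/(9 × 0.014) + 34 = 1156/0.126 + 34 ≈ 9208.6 mm ≈ 9.21 m.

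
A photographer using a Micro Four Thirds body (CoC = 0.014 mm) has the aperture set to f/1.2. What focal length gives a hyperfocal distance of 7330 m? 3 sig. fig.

351 mm

From H = f²/(N·c) + f, with f ≪ H: f ≈ √(H·N·c) = √(7330000 × 1.2 × 0.014) = √123144 ≈ 350.9 mm.
The +f correction barely moves this — solving exactly, f² + N·c·f − N·c·H = 0 ⇒ f = (−N·c + √((N·c)² + 4·N·c·H))/2 = (−0.0168 + √492576)/2 ≈ 350.91 mm, so f ≈ 351 mm.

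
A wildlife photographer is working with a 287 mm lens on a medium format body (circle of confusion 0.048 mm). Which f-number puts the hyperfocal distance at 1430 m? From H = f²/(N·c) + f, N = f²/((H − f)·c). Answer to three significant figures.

Rearrange H = f²/(N·c) + f for N: N = f² / ((H − f)·c).
N = 287² / ((1430000 − 287) × 0.048) = 82369 / 68626 ≈ 1.20.

f/1.20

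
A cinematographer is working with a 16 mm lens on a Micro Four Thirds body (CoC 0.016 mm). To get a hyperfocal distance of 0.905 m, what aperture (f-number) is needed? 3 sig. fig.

Rearrange H = f²/(N·c) + f for N: N = f² / ((H − f)·c).
N = 16² / ((905 − 16) × 0.016) = 256 / 14.22 ≈ 18.

f/18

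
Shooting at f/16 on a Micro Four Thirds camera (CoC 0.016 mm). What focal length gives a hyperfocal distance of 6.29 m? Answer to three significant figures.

From H = f²/(N·c) + f, with f ≪ H: f ≈ √(H·N·c) = √(6290 × 16 × 0.016) = √1610.2 ≈ 40.13 mm.
Exact: f² + N·c·f − N·c·H = 0 ⇒ f = (−N·c + √((N·c)² + 4·N·c·H))/2 = (−0.256 + √6441.0)/2 ≈ 40.000 mm ≈ 40.0 mm.

40.0 mm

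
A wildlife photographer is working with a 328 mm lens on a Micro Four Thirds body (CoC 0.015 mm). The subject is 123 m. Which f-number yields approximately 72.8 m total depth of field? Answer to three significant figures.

Write h = H − f = f²/(N·c). The thin-lens limits are Dn = s·h/(h + (s−f)) and Df = s·h/(h − (s−f)), so DoF = Df − Dn = 2·s·(s−f)·h / (h² − (s−f)²).
That is a quadratic in h: DoF·h² − 2·s·(s−f)·h − DoF·(s−f)² = 0 ⇒ h = (s−f)·(s + √(s² + DoF²)) / DoF = 122672 × (123000 + √(123000² + 72800²)) / 72800 = 122672 × (123000 + 142929) / 72800 ≈ 448106 mm.
Then N = f²/(c·h) = 328² / (0.015 × 448106) = 107584 / 6721.6 ≈ 16.

f/16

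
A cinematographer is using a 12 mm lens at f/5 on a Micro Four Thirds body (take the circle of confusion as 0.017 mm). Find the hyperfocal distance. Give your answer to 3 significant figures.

1.71 m

Hyperfocal distance H = f²/(N·c) + f = 12²/(5 × 0.017) + 12 = 144/0.085 + 12 ≈ 1706.1 mm ≈ 1.71 m.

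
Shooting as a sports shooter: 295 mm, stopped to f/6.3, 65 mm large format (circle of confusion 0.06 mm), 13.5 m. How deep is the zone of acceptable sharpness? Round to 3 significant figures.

Hyperfocal distance H = f²/(N·c) + f = 295²/(6.3 × 0.06) + 295 = 87025/0.378 + 295 ≈ 230519.9 mm ≈ 230.5 m.
Near limit Dn = s·(H − f)/(H + s − 2f) = 13500 × (230519.9 − 295) / (230519.9 + 13500 − 2 × 295) = 13500 × 230224.9 / 243429.9 ≈ 12767.7 mm.
Far limit Df = s·(H − f)/(H − s) = 13500 × (230519.9 − 295) / (230519.9 − 13500) = 13500 × 230224.9 / 217019.9 ≈ 14321.4 mm.
Depth of field = Df − Dn = 14321.4 − 12767.7 ≈ 1553.7 mm ≈ 1.55 m.

1.55 m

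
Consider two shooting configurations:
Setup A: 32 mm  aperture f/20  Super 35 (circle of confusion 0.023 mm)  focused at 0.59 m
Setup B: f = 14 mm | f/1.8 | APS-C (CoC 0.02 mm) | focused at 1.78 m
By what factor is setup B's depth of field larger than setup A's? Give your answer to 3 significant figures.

Setup A: H = 32²/(20×0.023) + 32 ≈ 2258.1 mm; DoF = Df − Dn = 787.36 − 471.75 ≈ 315.61 mm.
Setup B: H = 14²/(1.8×0.02) + 14 ≈ 5458.4 mm; DoF = Df − Dn = 2634.6 − 1344.0 ≈ 1290.6 mm.
Ratio = 1290.6 / 315.61 ≈ 4.09.

4.09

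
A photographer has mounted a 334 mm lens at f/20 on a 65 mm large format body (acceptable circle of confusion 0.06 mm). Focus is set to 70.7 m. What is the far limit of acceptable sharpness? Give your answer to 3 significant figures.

291 m

Hyperfocal distance H = f²/(N·c) + f = 334²/(20 × 0.06) + 334 = 111556/1.2 + 334 ≈ 93297.3 mm ≈ 93.30 m.
Far limit Df = s·(H − f)/(H − s) = 70700 × (93297.3 − 334) / (93297.3 − 70700) = 70700 × 92963.3 / 22597.3 ≈ 290853 mm ≈ 291 m.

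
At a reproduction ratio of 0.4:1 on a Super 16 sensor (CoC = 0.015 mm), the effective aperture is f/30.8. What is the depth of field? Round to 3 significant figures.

At magnification m, DoF ≈ 2·N_eff·c/m² = 2 × 30.8 × 0.015 / 0.4² = 0.924 / 0.16 ≈ 5.77 mm.

5.77 mm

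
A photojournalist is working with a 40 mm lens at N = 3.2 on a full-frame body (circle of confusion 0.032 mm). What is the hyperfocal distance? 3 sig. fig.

Hyperfocal distance H = f²/(N·c) + f = 40²/(3.2 × 0.032) + 40 = 1600/0.1024 + 40 ≈ 15665.0 mm ≈ 15.7 m.

15.7 m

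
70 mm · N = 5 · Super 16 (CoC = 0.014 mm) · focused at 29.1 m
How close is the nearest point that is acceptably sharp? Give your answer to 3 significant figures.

20.6 m

Hyperfocal distance H = f²/(N·c) + f = 70²/(5 × 0.014) + 70 = 4900/0.07 + 70 ≈ 70070.0 mm ≈ 70.07 m.
Near limit Dn = s·(H − f)/(H + s − 2f) = 29100 × (70070.0 − 70) / (70070.0 + 29100 − 2 × 70) = 29100 × 70000.0 / 99030.0 ≈ 20570 mm ≈ 20.6 m.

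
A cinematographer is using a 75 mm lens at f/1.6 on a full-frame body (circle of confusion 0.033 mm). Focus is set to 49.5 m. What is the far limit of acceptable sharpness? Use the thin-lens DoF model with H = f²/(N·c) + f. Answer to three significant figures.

Hyperfocal distance H = f²/(N·c) + f = 75²/(1.6 × 0.033) + 75 = 5625/0.0528 + 75 ≈ 106609.1 mm ≈ 106.6 m.
Far limit Df = s·(H − f)/(H − s) = 49500 × (106609.1 − 75) / (106609.1 − 49500) = 49500 × 106534.1 / 57109.1 ≈ 92340 mm ≈ 92.3 m.

92.3 m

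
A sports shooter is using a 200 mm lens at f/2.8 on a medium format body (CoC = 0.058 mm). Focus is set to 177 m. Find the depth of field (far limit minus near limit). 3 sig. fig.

524 m

Hyperfocal distance H = f²/(N·c) + f = 200²/(2.8 × 0.058) + 200 = 40000/0.1624 + 200 ≈ 246505.4 mm ≈ 246.5 m.
Near limit Dn = s·(H − f)/(H + s − 2f) = 177000 × (246505.4 − 200) / (246505.4 + 177000 − 2 × 200) = 177000 × 246305.4 / 423105.4 ≈ 103038 mm.
Far limit Df = s·(H − f)/(H − s) = 177000 × (246505.4 − 200) / (246505.4 − 177000) = 177000 × 246305.4 / 69505.4 ≈ 627233 mm.
Depth of field = Df − Dn = 627233 − 103038 ≈ 524195 mm ≈ 524 m.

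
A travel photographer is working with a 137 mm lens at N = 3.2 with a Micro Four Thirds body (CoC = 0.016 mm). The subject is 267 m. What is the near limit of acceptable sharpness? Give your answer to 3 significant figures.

Hyperfocal distance H = f²/(N·c) + f = 137²/(3.2 × 0.016) + 137 = 18769/0.0512 + 137 ≈ 366719.0 mm ≈ 366.7 m.
Near limit Dn = s·(H − f)/(H + s − 2f) = 267000 × (366719.0 − 137) / (366719.0 + 267000 − 2 × 137) = 267000 × 366582.0 / 633445.0 ≈ 154516 mm ≈ 155 m.

155 m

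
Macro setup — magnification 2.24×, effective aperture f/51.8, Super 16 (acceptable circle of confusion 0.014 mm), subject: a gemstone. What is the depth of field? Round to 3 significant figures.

0.289 mm

At magnification m, DoF ≈ 2·N_eff·c/m² = 2 × 51.8 × 0.014 / 2.24² = 1.45 / 5.018 ≈ 0.289 mm.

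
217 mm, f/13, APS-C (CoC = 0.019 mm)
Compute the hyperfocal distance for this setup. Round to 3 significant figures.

191 m

Hyperfocal distance H = f²/(N·c) + f = 217²/(13 × 0.019) + 217 = 47089/0.247 + 217 ≈ 190860.7 mm ≈ 191 m.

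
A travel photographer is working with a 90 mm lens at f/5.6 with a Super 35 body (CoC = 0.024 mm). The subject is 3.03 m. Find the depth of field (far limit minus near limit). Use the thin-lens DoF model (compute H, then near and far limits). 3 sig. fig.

Hyperfocal distance H = f²/(N·c) + f = 90²/(5.6 × 0.024) + 90 = 8100/0.1344 + 90 ≈ 60357.9 mm ≈ 60.36 m.
Near limit Dn = s·(H − f)/(H + s − 2f) = 3030 × (60357.9 − 90) / (60357.9 + 3030 − 2 × 90) = 3030 × 60267.9 / 63207.9 ≈ 2889.06 mm.
Far limit Df = s·(H − f)/(H − s) = 3030 × (60357.9 − 90) / (60357.9 − 3030) = 3030 × 60267.9 / 57327.9 ≈ 3185.39 mm.
Depth of field = Df − Dn = 3185.39 − 2889.06 ≈ 296.33 mm.

296 mm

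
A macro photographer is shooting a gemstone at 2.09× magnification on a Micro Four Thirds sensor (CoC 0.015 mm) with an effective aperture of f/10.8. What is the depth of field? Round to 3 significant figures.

0.0742 mm

At magnification m, DoF ≈ 2·N_eff·c/m² = 2 × 10.8 × 0.015 / 2.09² = 0.324 / 4.368 ≈ 0.0742 mm.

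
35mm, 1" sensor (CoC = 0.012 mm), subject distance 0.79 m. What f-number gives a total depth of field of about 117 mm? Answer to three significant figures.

f/9.96

Write h = H − f = f²/(N·c). The thin-lens limits are Dn = s·h/(h + (s−f)) and Df = s·h/(h − (s−f)), so DoF = Df − Dn = 2·s·(s−f)·h / (h² − (s−f)²).
That is a quadratic in h: DoF·h² − 2·s·(s−f)·h − DoF·(s−f)² = 0 ⇒ h = (s−f)·(s + √(s² + DoF²)) / DoF = 755 × (790 + √(790² + 117²)) / 117 = 755 × (790 + 798.617) / 117 ≈ 10251 mm.
Then N = f²/(c·h) = 35² / (0.012 × 10251) = 1225 / 123.02 ≈ 9.96.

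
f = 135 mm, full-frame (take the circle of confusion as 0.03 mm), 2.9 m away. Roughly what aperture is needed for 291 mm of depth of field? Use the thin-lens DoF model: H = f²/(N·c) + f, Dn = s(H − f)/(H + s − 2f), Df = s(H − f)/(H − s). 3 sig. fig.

f/11

Write h = H − f = f²/(N·c). The thin-lens limits are Dn = s·h/(h + (s−f)) and Df = s·h/(h − (s−f)), so DoF = Df − Dn = 2·s·(s−f)·h / (h² − (s−f)²).
That is a quadratic in h: DoF·h² − 2·s·(s−f)·h − DoF·(s−f)² = 0 ⇒ h = (s−f)·(s + √(s² + DoF²)) / DoF = 2765 × (2900 + √(2900² + 291²)) / 291 = 2765 × (2900 + 2914.56) / 291 ≈ 55248 mm.
Then N = f²/(c·h) = 135² / (0.03 × 55248) = 18225 / 1657.5 ≈ 11.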